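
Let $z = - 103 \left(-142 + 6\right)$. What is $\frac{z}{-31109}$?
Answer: $- \frac{14008}{31109} \approx -0.45029$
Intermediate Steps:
$z = 14008$ ($z = \left(-103\right) \left(-136\right) = 14008$)
$\frac{z}{-31109} = \frac{14008}{-31109} = 14008 \left(- \frac{1}{31109}\right) = - \frac{14008}{31109}$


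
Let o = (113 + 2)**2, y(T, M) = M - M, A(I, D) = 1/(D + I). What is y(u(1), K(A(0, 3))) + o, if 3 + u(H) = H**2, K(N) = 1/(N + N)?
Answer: 13225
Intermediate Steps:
K(N) = 1/(2*N)
u(H) = -3 + H**2
y(T, M) = 0
o = 13225 (o = 115**2 = 13225)
y(u(1), K(A(0, 3))) + o = 0 + 13225 = 13225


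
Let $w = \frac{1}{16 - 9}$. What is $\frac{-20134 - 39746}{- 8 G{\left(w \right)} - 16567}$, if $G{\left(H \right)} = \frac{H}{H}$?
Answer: $\frac{3992}{1105} \approx 3.6127$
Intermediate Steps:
$w = \frac{1}{7} \approx 0.14286$
$G{\left(H \right)} = 1$
$\frac{-20134 - 39746}{- 8 G{\left(w \right)} - 16567} = \frac{-20134 - 39746}{\left(-8\right) 1 - 16567} = - \frac{59880}{-8 - 16567} = - \frac{59880}{-16575} = \left(-59880\right) \left(- \frac{1}{16575}\right) = \frac{3992}{1105}$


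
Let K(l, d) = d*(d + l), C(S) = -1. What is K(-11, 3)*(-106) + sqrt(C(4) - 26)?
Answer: 2544 + 3*I*sqrt(3) ≈ 2544.0 + 5.1962*I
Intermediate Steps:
K(-11, 3)*(-106) + sqrt(C(4) - 26) = (3*(3 - 11))*(-106) + sqrt(-1 - 26) = (3*(-8))*(-106) + sqrt(-27) = -24*(-106) + 3*I*sqrt(3) = 2544 + 3*I*sqrt(3)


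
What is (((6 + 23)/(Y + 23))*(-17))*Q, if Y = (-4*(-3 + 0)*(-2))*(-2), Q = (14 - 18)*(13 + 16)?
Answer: 57188/71 ≈ 805.46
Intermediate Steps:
Q = -116 (Q = -4*29 = -116)
Y = 48 (Y = (-4*(-3)*(-2))*(-2) = (12*(-2))*(-2) = -24*(-2) = 48)
(((6 + 23)/(Y + 23))*(-17))*Q = (((6 + 23)/(48 + 23))*(-17))*(-116) = ((29/71)*(-17))*(-116) = -493/71*(-116) = 57188/71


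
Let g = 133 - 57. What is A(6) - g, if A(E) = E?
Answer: -70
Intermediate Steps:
g = 76
A(6) - g = 6 - 1*76 = 6 - 76 = -70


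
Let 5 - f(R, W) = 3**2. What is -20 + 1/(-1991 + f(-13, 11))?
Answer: -39901/1995 ≈ -20.000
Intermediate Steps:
f(R, W) = -4 (f(R, W) = 5 - 1*3**2 = 5 - 1*9 = 5 - 9 = -4)
-20 + 1/(-1991 + f(-13, 11)) = -20 + 1/(-1991 - 4) = -20 + 1/(-1995) = -20 - 1/1995 = -39901/1995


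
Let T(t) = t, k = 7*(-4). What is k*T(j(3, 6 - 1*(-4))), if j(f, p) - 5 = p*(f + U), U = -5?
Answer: 420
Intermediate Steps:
j(f, p) = 5 + p*(-5 + f) (j(f, p) = 5 + p*(f - 5) = 5 + p*(-5 + f))
k = -28
k*T(j(3, 6 - 1*(-4))) = -28*(5 - 5*(6 - 1*(-4)) + 3*(6 - 1*(-4))) = -28*(5 - 5*(6 + 4) + 3*(6 + 4)) = -28*(5 - 5*10 + 3*10) = -28*(5 - 50 + 30) = -28*(-15) = 420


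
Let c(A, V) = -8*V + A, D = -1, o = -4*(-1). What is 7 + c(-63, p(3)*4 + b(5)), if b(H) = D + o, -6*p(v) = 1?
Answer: -224/3 ≈ -74.667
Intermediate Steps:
o = 4
p(v) = -⅙ (p(v) = -⅙*1 = -⅙)
b(H) = 3 (b(H) = -1 + 4 = 3)
c(A, V) = A - 8*V
7 + c(-63, p(3)*4 + b(5)) = 7 + (-63 - 8*(-⅙*4 + 3)) = 7 + (-63 - 8*(-⅔ + 3)) = 7 + (-63 - 8*7/3) = 7 + (-63 - 56/3) = 7 - 245/3 = -224/3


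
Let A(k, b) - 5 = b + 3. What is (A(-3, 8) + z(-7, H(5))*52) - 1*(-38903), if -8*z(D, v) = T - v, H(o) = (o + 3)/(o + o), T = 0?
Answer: 194621/5 ≈ 38924.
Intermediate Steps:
A(k, b) = 8 + b (A(k, b) = 5 + (b + 3) = 5 + (3 + b) = 8 + b)
H(o) = (3 + o)/(2*o) (H(o) = (3 + o)/((2*o)) = (3 + o)*(1/(2*o)) = (3 + o)/(2*o))
z(D, v) = v/8 (z(D, v) = -(0 - v)/8 = -(-1)*v/8 = v/8)
(A(-3, 8) + z(-7, H(5))*52) - 1*(-38903) = ((8 + 8) + (((1/2)*(3 + 5)/5)/8)*52) - 1*(-38903) = (16 + (((1/2)*(1/5)*8)/8)*52) + 38903 = (16 + ((1/8)*(4/5))*52) + 38903 = (16 + (1/10)*52) + 38903 = (16 + 26/5) + 38903 = 106/5 + 38903 = 194621/5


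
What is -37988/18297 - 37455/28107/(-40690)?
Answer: -321816267703/155005926426 ≈ -2.0762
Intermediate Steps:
-37988/18297 - 37455/28107/(-40690) = -37988*1/18297 - 37455*1/28107*(-1/40690) = -37988/18297 - 12485/9369*(-1/40690) = -37988/18297 + 2497/76244922 = -321816267703/155005926426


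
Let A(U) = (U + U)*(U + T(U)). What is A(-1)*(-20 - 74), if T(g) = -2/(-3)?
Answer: -188/3 ≈ -62.667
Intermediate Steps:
T(g) = ⅔ (T(g) = -2*(-⅓) = ⅔)
A(U) = 2*U*(⅔ + U) (A(U) = (U + U)*(U + ⅔) = (2*U)*(⅔ + U) = 2*U*(⅔ + U))
A(-1)*(-20 - 74) = ((⅔)*(-1)*(2 + 3*(-1)))*(-20 - 74) = ((⅔)*(-1)*(2 - 3))*(-94) = ((⅔)*(-1)*(-1))*(-94) = (⅔)*(-94) = -188/3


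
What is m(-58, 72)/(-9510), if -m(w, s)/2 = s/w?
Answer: -12/45965 ≈ -0.00026107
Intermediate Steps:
m(w, s) = -2*s/w
m(-58, 72)/(-9510) = -2*72/(-58)/(-9510) = -2*72*(-1/58)*(-1/9510) = (72/29)*(-1/9510) = -12/45965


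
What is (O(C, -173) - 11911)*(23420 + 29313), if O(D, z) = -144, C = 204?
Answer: -635696315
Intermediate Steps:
(O(C, -173) - 11911)*(23420 + 29313) = (-144 - 11911)*(23420 + 29313) = -12055*52733 = -635696315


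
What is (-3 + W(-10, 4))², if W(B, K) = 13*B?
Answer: 17689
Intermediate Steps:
(-3 + W(-10, 4))² = (-3 + 13*(-10))² = (-3 - 130)² = (-133)² = 17689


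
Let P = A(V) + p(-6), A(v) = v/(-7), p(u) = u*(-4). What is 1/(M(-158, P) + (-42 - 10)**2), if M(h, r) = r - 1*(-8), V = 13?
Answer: 7/19139 ≈ 0.00036575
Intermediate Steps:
p(u) = -4*u
A(v) = -v/7 (A(v) = v*(-1/7) = -v/7)
P = 155/7 (P = -1/7*13 - 4*(-6) = -13/7 + 24 = 155/7 ≈ 22.143)
M(h, r) = 8 + r (M(h, r) = r + 8 = 8 + r)
1/(M(-158, P) + (-42 - 10)**2) = 1/((8 + 155/7) + (-42 - 10)**2) = 1/(211/7 + (-52)**2) = 1/(211/7 + 2704) = 1/(19139/7) = 7/19139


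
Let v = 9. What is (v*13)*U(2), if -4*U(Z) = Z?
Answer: -117/2 ≈ -58.500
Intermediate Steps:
U(Z) = -Z/4
(v*13)*U(2) = (9*13)*(-1/4*2) = 117*(-1/2) = -117/2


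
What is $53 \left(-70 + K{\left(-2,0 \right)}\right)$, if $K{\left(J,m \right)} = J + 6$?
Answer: $-3498$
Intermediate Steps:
$K{\left(J,m \right)} = 6 + J$
$53 \left(-70 + K{\left(-2,0 \right)}\right) = 53 \left(-70 + \left(6 - 2\right)\right) = 53 \left(-70 + 4\right) = 53 \left(-66\right) = -3498$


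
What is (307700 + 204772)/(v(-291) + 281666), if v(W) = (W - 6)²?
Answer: 512472/369875 ≈ 1.3855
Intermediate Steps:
v(W) = (-6 + W)²
(307700 + 204772)/(v(-291) + 281666) = (307700 + 204772)/((-6 - 291)² + 281666) = 512472/((-297)² + 281666) = 512472/(88209 + 281666) = 512472/369875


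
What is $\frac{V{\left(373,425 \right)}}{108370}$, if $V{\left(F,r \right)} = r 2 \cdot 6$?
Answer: $\frac{510}{10837} \approx 0.047061$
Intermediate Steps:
$V{\left(F,r \right)} = 12 r$ ($V{\left(F,r \right)} = 2 r 6 = 12 r$)
$\frac{V{\left(373,425 \right)}}{108370} = \frac{12 \cdot 425}{108370} = 5100 \cdot \frac{1}{108370} = \frac{510}{10837}$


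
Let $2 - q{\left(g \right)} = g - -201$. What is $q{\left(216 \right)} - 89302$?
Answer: $-89717$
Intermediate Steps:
$q{\left(g \right)} = -199 - g$ ($q{\left(g \right)} = 2 - \left(g - -201\right) = 2 - \left(g + 201\right) = 2 - \left(201 + g\right) = -199 - g$)
$q{\left(216 \right)} - 89302 = \left(-199 - 216\right) - 89302 = -415 - 89302 = -89717$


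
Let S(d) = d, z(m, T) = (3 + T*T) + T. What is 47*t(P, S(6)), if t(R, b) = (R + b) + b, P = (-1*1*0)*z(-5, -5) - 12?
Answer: 0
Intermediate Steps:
z(m, T) = 3 + T + T**2 (z(m, T) = (3 + T**2) + T = 3 + T + T**2)
P = -12 (P = (-1*1*0)*(3 - 5 + (-5)**2) - 12 = (-1*0)*(3 - 5 + 25) - 12 = 0*23 - 12 = 0 - 12 = -12)
t(R, b) = R + 2*b
47*t(P, S(6)) = 47*(-12 + 2*6) = 47*(-12 + 12) = 47*0 = 0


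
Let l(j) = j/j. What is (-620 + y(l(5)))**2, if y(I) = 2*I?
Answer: 381924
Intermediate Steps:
l(j) = 1
(-620 + y(l(5)))**2 = (-620 + 2*1)**2 = (-620 + 2)**2 = (-618)**2 = 381924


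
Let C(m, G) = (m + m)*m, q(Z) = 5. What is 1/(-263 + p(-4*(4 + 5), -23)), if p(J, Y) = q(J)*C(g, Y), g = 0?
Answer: -1/263 ≈ -0.0038023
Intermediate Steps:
C(m, G) = 2*m**2 (C(m, G) = (2*m)*m = 2*m**2)
p(J, Y) = 0 (p(J, Y) = 5*(2*0**2) = 5*(2*0) = 5*0 = 0)
1/(-263 + p(-4*(4 + 5), -23)) = 1/(-263 + 0) = 1/(-263) = -1/263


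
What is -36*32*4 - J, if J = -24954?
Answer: 20346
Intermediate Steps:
-36*32*4 - J = -36*32*4 - 1*(-24954) = -1152*4 + 24954 = -4608 + 24954 = 20346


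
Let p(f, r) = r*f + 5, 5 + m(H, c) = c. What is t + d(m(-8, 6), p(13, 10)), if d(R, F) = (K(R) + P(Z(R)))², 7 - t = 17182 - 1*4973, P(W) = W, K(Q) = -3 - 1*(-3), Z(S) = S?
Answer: -12201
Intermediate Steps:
K(Q) = 0 (K(Q) = -3 + 3 = 0)
m(H, c) = -5 + c
p(f, r) = 5 + f*r (p(f, r) = f*r + 5 = 5 + f*r)
t = -12202 (t = 7 - (17182 - 1*4973) = 7 - (17182 - 4973) = 7 - 1*12209 = 7 - 12209 = -12202)
d(R, F) = R² (d(R, F) = (0 + R)² = R²)
t + d(m(-8, 6), p(13, 10)) = -12202 + (-5 + 6)² = -12202 + 1² = -12202 + 1 = -12201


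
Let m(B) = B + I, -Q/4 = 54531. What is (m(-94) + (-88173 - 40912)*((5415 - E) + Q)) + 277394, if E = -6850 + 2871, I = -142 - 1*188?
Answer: 26944189020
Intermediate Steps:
Q = -218124 (Q = -4*54531 = -218124)
I = -330 (I = -142 - 188 = -330)
E = -3979
m(B) = -330 + B (m(B) = B - 330 = -330 + B)
(m(-94) + (-88173 - 40912)*((5415 - E) + Q)) + 277394 = ((-330 - 94) + (-88173 - 40912)*((5415 - 1*(-3979)) - 218124)) + 277394 = (-424 - 129085*((5415 + 3979) - 218124)) + 277394 = (-424 - 129085*(9394 - 218124)) + 277394 = (-424 - 129085*(-208730)) + 277394 = (-424 + 26943912050) + 277394 = 26943911626 + 277394 = 26944189020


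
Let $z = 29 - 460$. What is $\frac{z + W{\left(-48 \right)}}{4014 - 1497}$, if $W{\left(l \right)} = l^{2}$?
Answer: $\frac{1873}{2517} \approx 0.74414$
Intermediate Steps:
$z = -431$ ($z = 29 - 460 = -431$)
$\frac{z + W{\left(-48 \right)}}{4014 - 1497} = \frac{-431 + \left(-48\right)^{2}}{4014 - 1497} = \frac{-431 + 2304}{2517} = 1873 \cdot \frac{1}{2517} = \frac{1873}{2517}$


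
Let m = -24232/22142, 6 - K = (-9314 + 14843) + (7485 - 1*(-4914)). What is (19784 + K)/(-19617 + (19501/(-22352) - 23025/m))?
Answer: 126065235296/96223305835 ≈ 1.3101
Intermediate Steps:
K = -17922 (K = 6 - ((-9314 + 14843) + (7485 - 1*(-4914))) = 6 - (5529 + (7485 + 4914)) = 6 - (5529 + 12399) = 6 - 1*17928 = 6 - 17928 = -17922)
m = -12116/11071 (m = -24232*1/22142 = -12116/11071 ≈ -1.0944)
(19784 + K)/(-19617 + (19501/(-22352) - 23025/m)) = (19784 - 17922)/(-19617 + (19501/(-22352) - 23025/(-12116/11071))) = 1862/(-19617 + (19501*(-1/22352) - 23025*(-11071/12116))) = 1862/(-19617 + (-19501/22352 + 254909775/12116)) = 1862/(-19617 + 1424376754171/67704208) = 1862/(96223305835/67704208) = 1862*(67704208/96223305835) = 126065235296/96223305835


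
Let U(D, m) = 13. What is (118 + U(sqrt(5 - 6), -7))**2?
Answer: 17161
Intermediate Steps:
(118 + U(sqrt(5 - 6), -7))**2 = (118 + 13)**2 = 131**2 = 17161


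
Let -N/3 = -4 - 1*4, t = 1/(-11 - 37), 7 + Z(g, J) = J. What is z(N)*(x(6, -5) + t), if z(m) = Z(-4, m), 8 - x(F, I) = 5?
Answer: 2431/48 ≈ 50.646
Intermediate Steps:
Z(g, J) = -7 + J
x(F, I) = 3 (x(F, I) = 8 - 1*5 = 8 - 5 = 3)
t = -1/48 (t = 1/(-48) = -1/48 ≈ -0.020833)
N = 24 (N = -3*(-4 - 1*4) = -3*(-4 - 4) = -3*(-8) = 24)
z(m) = -7 + m
z(N)*(x(6, -5) + t) = (-7 + 24)*(3 - 1/48) = 17*(143/48) = 2431/48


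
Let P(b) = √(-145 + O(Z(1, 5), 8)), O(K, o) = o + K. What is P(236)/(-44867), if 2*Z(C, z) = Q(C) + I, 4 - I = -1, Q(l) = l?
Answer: -I*√134/44867 ≈ -0.000258*I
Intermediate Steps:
I = 5 (I = 4 - 1*(-1) = 4 + 1 = 5)
Z(C, z) = 5/2 + C/2 (Z(C, z) = (C + 5)/2 = (5 + C)/2 = 5/2 + C/2)
O(K, o) = K + o
P(b) = I*√134 (P(b) = √(-145 + ((5/2 + (½)*1) + 8)) = √(-145 + ((5/2 + ½) + 8)) = √(-145 + (3 + 8)) = √(-145 + 11) = √(-134) = I*√134)
P(236)/(-44867) = (I*√134)/(-44867) = (I*√134)*(-1/44867) = -I*√134/44867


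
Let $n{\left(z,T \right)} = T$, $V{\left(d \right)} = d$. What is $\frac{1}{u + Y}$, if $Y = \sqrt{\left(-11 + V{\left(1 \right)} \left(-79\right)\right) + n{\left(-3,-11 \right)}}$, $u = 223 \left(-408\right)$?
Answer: $- \frac{90984}{8278088357} - \frac{i \sqrt{101}}{8278088357} \approx -1.0991 \cdot 10^{-5} - 1.214 \cdot 10^{-9} i$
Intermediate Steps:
$u = -90984$
$Y = i \sqrt{101}$ ($Y = \sqrt{\left(-11 + 1 \left(-79\right)\right) - 11} = \sqrt{\left(-11 - 79\right) - 11} = \sqrt{-90 - 11} = \sqrt{-101} = i \sqrt{101} \approx 10.05 i$)
$\frac{1}{u + Y} = \frac{1}{-90984 + i \sqrt{101}}$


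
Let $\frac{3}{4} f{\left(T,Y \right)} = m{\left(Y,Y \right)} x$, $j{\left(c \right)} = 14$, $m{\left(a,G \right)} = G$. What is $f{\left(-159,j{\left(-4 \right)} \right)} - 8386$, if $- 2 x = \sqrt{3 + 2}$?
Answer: $-8386 - \frac{28 \sqrt{5}}{3} \approx -8406.9$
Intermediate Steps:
$x = - \frac{\sqrt{5}}{2}$ ($x = - \frac{\sqrt{3 + 2}}{2} = - \frac{\sqrt{5}}{2} \approx -1.118$)
$f{\left(T,Y \right)} = - \frac{2 Y \sqrt{5}}{3}$ ($f{\left(T,Y \right)} = \frac{4 Y \left(- \frac{\sqrt{5}}{2}\right)}{3} = \frac{4 \left(- \frac{Y \sqrt{5}}{2}\right)}{3} = - \frac{2 Y \sqrt{5}}{3}$)
$f{\left(-159,j{\left(-4 \right)} \right)} - 8386 = \left(- \frac{2}{3}\right) 14 \sqrt{5} - 8386 = - \frac{28 \sqrt{5}}{3} - 8386 = -8386 - \frac{28 \sqrt{5}}{3}$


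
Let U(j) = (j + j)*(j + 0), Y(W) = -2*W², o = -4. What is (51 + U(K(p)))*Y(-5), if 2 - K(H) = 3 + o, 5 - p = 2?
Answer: -3450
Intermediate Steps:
p = 3 (p = 5 - 1*2 = 5 - 2 = 3)
K(H) = 3 (K(H) = 2 - (3 - 4) = 2 - 1*(-1) = 2 + 1 = 3)
U(j) = 2*j² (U(j) = (2*j)*j = 2*j²)
(51 + U(K(p)))*Y(-5) = (51 + 2*3²)*(-2*(-5)²) = (51 + 2*9)*(-2*25) = (51 + 18)*(-50) = 69*(-50) = -3450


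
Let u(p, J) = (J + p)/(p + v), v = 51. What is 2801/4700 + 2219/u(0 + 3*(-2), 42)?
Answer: 6519713/2350 ≈ 2774.3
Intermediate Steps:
u(p, J) = (J + p)/(51 + p) (u(p, J) = (J + p)/(p + 51) = (J + p)/(51 + p))
2801/4700 + 2219/u(0 + 3*(-2), 42) = 2801/4700 + 2219/(((42 + (0 + 3*(-2)))/(51 + (0 + 3*(-2))))) = 2801*(1/4700) + 2219/(((42 + (0 - 6))/(51 + (0 - 6)))) = 2801/4700 + 2219/(((42 - 6)/(51 - 6))) = 2801/4700 + 2219/((36/45)) = 2801/4700 + 2219/(((1/45)*36)) = 2801/4700 + 2219/(⅘) = 2801/4700 + 2219*(5/4) = 2801/4700 + 11095/4 = 6519713/2350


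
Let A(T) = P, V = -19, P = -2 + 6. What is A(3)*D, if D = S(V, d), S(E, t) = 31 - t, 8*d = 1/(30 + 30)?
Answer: 14879/120 ≈ 123.99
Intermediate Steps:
P = 4
d = 1/480 (d = 1/(8*(30 + 30)) = (⅛)/60 = (⅛)*(1/60) = 1/480 ≈ 0.0020833)
D = 14879/480 (D = 31 - 1*1/480 = 31 - 1/480 = 14879/480 ≈ 30.998)
A(T) = 4
A(3)*D = 4*(14879/480) = 14879/120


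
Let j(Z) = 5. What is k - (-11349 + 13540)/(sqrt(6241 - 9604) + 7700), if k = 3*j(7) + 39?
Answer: 3184970902/59293363 + 2191*I*sqrt(3363)/59293363 ≈ 53.715 + 0.0021429*I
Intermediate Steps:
k = 54 (k = 3*5 + 39 = 15 + 39 = 54)
k - (-11349 + 13540)/(sqrt(6241 - 9604) + 7700) = 54 - (-11349 + 13540)/(sqrt(6241 - 9604) + 7700) = 54 - 2191/(sqrt(-3363) + 7700) = 54 - 2191/(I*sqrt(3363) + 7700) = 54 - 2191/(7700 + I*sqrt(3363))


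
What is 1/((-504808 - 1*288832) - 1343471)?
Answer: -1/2137111 ≈ -4.6792e-7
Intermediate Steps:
1/((-504808 - 1*288832) - 1343471) = 1/((-504808 - 288832) - 1343471) = 1/(-793640 - 1343471) = 1/(-2137111) = -1/2137111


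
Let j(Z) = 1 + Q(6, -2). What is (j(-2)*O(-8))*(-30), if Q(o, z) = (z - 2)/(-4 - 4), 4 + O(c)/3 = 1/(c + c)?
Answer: 8775/16 ≈ 548.44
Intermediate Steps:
O(c) = -12 + 3/(2*c) (O(c) = -12 + 3/(c + c) = -12 + 3/((2*c)) = -12 + 3*(1/(2*c)) = -12 + 3/(2*c))
Q(o, z) = ¼ - z/8 (Q(o, z) = (-2 + z)/(-8) = (-2 + z)*(-⅛) = ¼ - z/8)
j(Z) = 3/2 (j(Z) = 1 + (¼ - ⅛*(-2)) = 1 + (¼ + ¼) = 1 + ½ = 3/2)
(j(-2)*O(-8))*(-30) = (3*(-12 + (3/2)/(-8))/2)*(-30) = (3*(-12 + (3/2)*(-⅛))/2)*(-30) = (3*(-12 - 3/16)/2)*(-30) = ((3/2)*(-195/16))*(-30) = -585/32*(-30) = 8775/16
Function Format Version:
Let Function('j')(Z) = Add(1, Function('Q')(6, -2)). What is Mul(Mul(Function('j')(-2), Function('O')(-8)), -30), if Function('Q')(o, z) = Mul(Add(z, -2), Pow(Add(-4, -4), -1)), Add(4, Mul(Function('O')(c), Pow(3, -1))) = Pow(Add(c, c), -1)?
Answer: Rational(8775, 16) ≈ 548.44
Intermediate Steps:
Function('O')(c) = Add(-12, Mul(Rational(3, 2), Pow(c, -1))) (Function('O')(c) = Add(-12, Mul(3, Pow(Add(c, c), -1))) = Add(-12, Mul(3, Pow(Mul(2, c), -1))) = Add(-12, Mul(3, Mul(Rational(1, 2), Pow(c, -1)))) = Add(-12, Mul(Rational(3, 2), Pow(c, -1))))
Function('Q')(o, z) = Add(Rational(1, 4), Mul(Rational(-1, 8), z)) (Function('Q')(o, z) = Mul(Add(-2, z), Pow(-8, -1)) = Mul(Add(-2, z), Rational(-1, 8)) = Add(Rational(1, 4), Mul(Rational(-1, 8), z)))
Function('j')(Z) = Rational(3, 2) (Function('j')(Z) = Add(1, Add(Rational(1, 4), Mul(Rational(-1, 8), -2))) = Add(1, Add(Rational(1, 4), Rational(1, 4))) = Add(1, Rational(1, 2)) = Rational(3, 2))
Mul(Mul(Function('j')(-2), Function('O')(-8)), -30) = Mul(Mul(Rational(3, 2), Add(-12, Mul(Rational(3, 2), Pow(-8, -1)))), -30) = Mul(Mul(Rational(3, 2), Add(-12, Mul(Rational(3, 2), Rational(-1, 8)))), -30) = Mul(Mul(Rational(3, 2), Add(-12, Rational(-3, 16))), -30) = Mul(Mul(Rational(3, 2), Rational(-195, 16)), -30) = Mul(Rational(-585, 32), -30) = Rational(8775, 16)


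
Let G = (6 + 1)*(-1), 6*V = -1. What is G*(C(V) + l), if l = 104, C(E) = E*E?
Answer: -26215/36 ≈ -728.19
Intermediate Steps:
V = -⅙ (V = (⅙)*(-1) = -⅙ ≈ -0.16667)
C(E) = E²
G = -7 (G = 7*(-1) = -7)
G*(C(V) + l) = -7*((-⅙)² + 104) = -7*(1/36 + 104) = -7*3745/36 = -26215/36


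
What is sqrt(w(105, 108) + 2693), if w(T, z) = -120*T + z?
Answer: I*sqrt(9799) ≈ 98.99*I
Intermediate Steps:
w(T, z) = z - 120*T
sqrt(w(105, 108) + 2693) = sqrt((108 - 120*105) + 2693) = sqrt((108 - 12600) + 2693) = sqrt(-12492 + 2693) = sqrt(-9799) = I*sqrt(9799)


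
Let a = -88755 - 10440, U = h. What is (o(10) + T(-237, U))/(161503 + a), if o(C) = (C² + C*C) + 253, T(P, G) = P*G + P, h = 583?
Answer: -137955/62308 ≈ -2.2141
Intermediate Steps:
U = 583
T(P, G) = P + G*P (T(P, G) = G*P + P = P + G*P)
a = -99195
o(C) = 253 + 2*C² (o(C) = (C² + C²) + 253 = 2*C² + 253 = 253 + 2*C²)
(o(10) + T(-237, U))/(161503 + a) = ((253 + 2*10²) - 237*(1 + 583))/(161503 - 99195) = ((253 + 2*100) - 237*584)/62308 = ((253 + 200) - 138408)*(1/62308) = (453 - 138408)*(1/62308) = -137955*1/62308 = -137955/62308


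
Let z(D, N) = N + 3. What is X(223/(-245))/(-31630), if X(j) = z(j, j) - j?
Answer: -3/31630 ≈ -9.4847e-5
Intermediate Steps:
z(D, N) = 3 + N
X(j) = 3 (X(j) = (3 + j) - j = 3)
X(223/(-245))/(-31630) = 3/(-31630) = 3*(-1/31630) = -3/31630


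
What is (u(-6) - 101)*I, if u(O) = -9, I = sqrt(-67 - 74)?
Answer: -110*I*sqrt(141) ≈ -1306.2*I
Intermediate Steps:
I = I*sqrt(141) (I = sqrt(-141) = I*sqrt(141) ≈ 11.874*I)
(u(-6) - 101)*I = (-9 - 101)*(I*sqrt(141)) = -110*I*sqrt(141)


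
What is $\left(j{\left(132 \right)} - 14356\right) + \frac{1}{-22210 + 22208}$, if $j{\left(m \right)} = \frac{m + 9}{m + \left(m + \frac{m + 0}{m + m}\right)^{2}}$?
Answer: $- \frac{2031529761}{141506} \approx -14356.0$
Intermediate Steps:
$j{\left(m \right)} = \frac{9 + m}{m + \left(\frac{1}{2} + m\right)^{2}}$ ($j{\left(m \right)} = \frac{9 + m}{m + \left(m + \frac{m}{2 m}\right)^{2}} = \frac{9 + m}{m + \left(m + m \frac{1}{2 m}\right)^{2}} = \frac{9 + m}{m + \left(m + \frac{1}{2}\right)^{2}} = \frac{9 + m}{m + \left(\frac{1}{2} + m\right)^{2}}$)
$\left(j{\left(132 \right)} - 14356\right) + \frac{1}{-22210 + 22208} = \left(\frac{4 \left(9 + 132\right)}{\left(1 + 2 \cdot 132\right)^{2} + 4 \cdot 132} - 14356\right) + \frac{1}{-22210 + 22208} = \left(4 \frac{1}{\left(1 + 264\right)^{2} + 528} \cdot 141 - 14356\right) + \frac{1}{-2} = \left(4 \frac{1}{265^{2} + 528} \cdot 141 - 14356\right) - \frac{1}{2} = \left(4 \frac{1}{70225 + 528} \cdot 141 - 14356\right) - \frac{1}{2} = \left(4 \cdot \frac{1}{70753} \cdot 141 - 14356\right) - \frac{1}{2} = \left(\frac{564}{70753} - 14356\right) - \frac{1}{2} = - \frac{1015729504}{70753} - \frac{1}{2} = - \frac{2031529761}{141506}$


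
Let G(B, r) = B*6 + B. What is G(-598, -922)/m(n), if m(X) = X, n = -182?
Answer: 23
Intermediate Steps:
G(B, r) = 7*B (G(B, r) = 6*B + B = 7*B)
G(-598, -922)/m(n) = (7*(-598))/(-182) = -4186*(-1/182) = 23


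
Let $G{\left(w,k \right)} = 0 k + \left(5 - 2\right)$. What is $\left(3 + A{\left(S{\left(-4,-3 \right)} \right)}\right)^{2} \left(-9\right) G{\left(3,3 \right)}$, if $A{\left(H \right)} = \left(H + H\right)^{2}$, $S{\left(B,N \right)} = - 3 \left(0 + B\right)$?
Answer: $-9051507$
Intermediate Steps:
$G{\left(w,k \right)} = 3$ ($G{\left(w,k \right)} = 0 + \left(5 - 2\right) = 0 + 3 = 3$)
$S{\left(B,N \right)} = - 3 B$
$A{\left(H \right)} = 4 H^{2}$ ($A{\left(H \right)} = \left(2 H\right)^{2} = 4 H^{2}$)
$\left(3 + A{\left(S{\left(-4,-3 \right)} \right)}\right)^{2} \left(-9\right) G{\left(3,3 \right)} = \left(3 + 4 \left(\left(-3\right) \left(-4\right)\right)^{2}\right)^{2} \left(-9\right) 3 = \left(3 + 4 \cdot 12^{2}\right)^{2} \left(-9\right) 3 = \left(3 + 4 \cdot 144\right)^{2} \left(-9\right) 3 = \left(3 + 576\right)^{2} \left(-9\right) 3 = 579^{2} \left(-9\right) 3 = 335241 \left(-9\right) 3 = \left(-3017169\right) 3 = -9051507$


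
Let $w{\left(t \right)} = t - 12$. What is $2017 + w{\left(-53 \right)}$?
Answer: $1952$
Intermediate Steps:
$w{\left(t \right)} = -12 + t$
$2017 + w{\left(-53 \right)} = 2017 - 65 = 1952$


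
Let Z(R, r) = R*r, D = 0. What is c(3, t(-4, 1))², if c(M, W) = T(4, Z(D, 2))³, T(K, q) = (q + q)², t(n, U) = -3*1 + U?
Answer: 0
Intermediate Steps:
t(n, U) = -3 + U
T(K, q) = 4*q² (T(K, q) = (2*q)² = 4*q²)
c(M, W) = 0 (c(M, W) = (4*(0*2)²)³ = (4*0²)³ = (4*0)³ = 0³ = 0)
c(3, t(-4, 1))² = 0² = 0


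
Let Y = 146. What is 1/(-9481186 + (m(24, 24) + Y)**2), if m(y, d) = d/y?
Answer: -1/9459577 ≈ -1.0571e-7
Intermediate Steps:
1/(-9481186 + (m(24, 24) + Y)**2) = 1/(-9481186 + (24/24 + 146)**2) = 1/(-9481186 + (24*(1/24) + 146)**2) = 1/(-9481186 + (1 + 146)**2) = 1/(-9481186 + 147**2) = 1/(-9481186 + 21609) = 1/(-9459577) = -1/9459577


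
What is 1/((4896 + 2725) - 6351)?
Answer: 1/1270 ≈ 0.00078740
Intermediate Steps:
1/((4896 + 2725) - 6351) = 1/(7621 - 6351) = 1/1270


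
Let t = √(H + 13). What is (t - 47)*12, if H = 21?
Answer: -564 + 12*√34 ≈ -494.03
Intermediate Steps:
t = √34 (t = √(21 + 13) = √34 ≈ 5.8309)
(t - 47)*12 = (√34 - 47)*12 = (-47 + √34)*12 = -564 + 12*√34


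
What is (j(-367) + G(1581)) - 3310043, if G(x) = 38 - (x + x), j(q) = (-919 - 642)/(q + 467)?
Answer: -331318261/100 ≈ -3.3132e+6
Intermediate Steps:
j(q) = -1561/(467 + q)
G(x) = 38 - 2*x
(j(-367) + G(1581)) - 3310043 = (-1561/(467 - 367) + (38 - 2*1581)) - 3310043 = (-1561/100 + (38 - 3162)) - 3310043 = (-1561*1/100 - 3124) - 3310043 = (-1561/100 - 3124) - 3310043 = -313961/100 - 3310043 = -331318261/100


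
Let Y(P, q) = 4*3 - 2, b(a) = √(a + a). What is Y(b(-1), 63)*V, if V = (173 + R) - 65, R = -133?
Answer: -250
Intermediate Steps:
b(a) = √2*√a (b(a) = √(2*a) = √2*√a)
Y(P, q) = 10 (Y(P, q) = 12 - 2 = 10)
V = -25 (V = (173 - 133) - 65 = 40 - 65 = -25)
Y(b(-1), 63)*V = 10*(-25) = -250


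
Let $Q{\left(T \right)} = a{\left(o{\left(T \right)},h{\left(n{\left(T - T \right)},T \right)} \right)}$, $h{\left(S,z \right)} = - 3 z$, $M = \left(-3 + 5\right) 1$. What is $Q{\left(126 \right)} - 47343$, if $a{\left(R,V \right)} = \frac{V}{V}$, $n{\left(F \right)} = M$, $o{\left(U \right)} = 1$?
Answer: $-47342$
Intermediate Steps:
$M = 2$ ($M = 2 \cdot 1 = 2$)
$n{\left(F \right)} = 2$
$a{\left(R,V \right)} = 1$
$Q{\left(T \right)} = 1$
$Q{\left(126 \right)} - 47343 = 1 - 47343 = -47342$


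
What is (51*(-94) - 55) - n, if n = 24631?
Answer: -29480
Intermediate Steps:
(51*(-94) - 55) - n = (51*(-94) - 55) - 1*24631 = (-4794 - 55) - 24631 = -4849 - 24631 = -29480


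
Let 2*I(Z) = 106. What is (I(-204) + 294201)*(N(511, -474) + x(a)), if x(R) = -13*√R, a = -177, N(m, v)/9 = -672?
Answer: -1779648192 - 3825302*I*√177 ≈ -1.7796e+9 - 5.0892e+7*I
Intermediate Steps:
N(m, v) = -6048 (N(m, v) = 9*(-672) = -6048)
I(Z) = 53 (I(Z) = (½)*106 = 53)
(I(-204) + 294201)*(N(511, -474) + x(a)) = (53 + 294201)*(-6048 - 13*I*√177) = 294254*(-6048 - 13*I*√177) = -1779648192 - 3825302*I*√177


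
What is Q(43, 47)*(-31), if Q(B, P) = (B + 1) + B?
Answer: -2697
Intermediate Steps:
Q(B, P) = 1 + 2*B (Q(B, P) = (1 + B) + B = 1 + 2*B)
Q(43, 47)*(-31) = (1 + 2*43)*(-31) = (1 + 86)*(-31) = 87*(-31) = -2697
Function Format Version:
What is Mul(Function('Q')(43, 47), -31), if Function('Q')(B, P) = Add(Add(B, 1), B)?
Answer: -2697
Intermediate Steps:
Function('Q')(B, P) = Add(1, Mul(2, B)) (Function('Q')(B, P) = Add(Add(1, B), B) = Add(1, Mul(2, B)))
Mul(Function('Q')(43, 47), -31) = Mul(Add(1, Mul(2, 43)), -31) = Mul(Add(1, 86), -31) = Mul(87, -31) = -2697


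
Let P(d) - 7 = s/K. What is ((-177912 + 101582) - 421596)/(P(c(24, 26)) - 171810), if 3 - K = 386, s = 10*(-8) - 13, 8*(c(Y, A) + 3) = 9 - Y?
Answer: 95352829/32900228 ≈ 2.8982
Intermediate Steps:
c(Y, A) = -15/8 - Y/8 (c(Y, A) = -3 + (9 - Y)/8 = -3 + (9/8 - Y/8) = -15/8 - Y/8)
s = -93 (s = -80 - 13 = -93)
K = -383 (K = 3 - 1*386 = 3 - 386 = -383)
P(d) = 2774/383 (P(d) = 7 - 93/(-383) = 7 - 93*(-1/383) = 7 + 93/383 = 2774/383)
((-177912 + 101582) - 421596)/(P(c(24, 26)) - 171810) = ((-177912 + 101582) - 421596)/(2774/383 - 171810) = (-76330 - 421596)/(-65800456/383) = -497926*(-383/65800456) = 95352829/32900228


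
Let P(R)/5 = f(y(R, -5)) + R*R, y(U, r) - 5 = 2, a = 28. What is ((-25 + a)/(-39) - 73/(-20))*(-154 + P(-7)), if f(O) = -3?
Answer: 17651/65 ≈ 271.55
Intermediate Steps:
y(U, r) = 7 (y(U, r) = 5 + 2 = 7)
P(R) = -15 + 5*R**2 (P(R) = 5*(-3 + R*R) = 5*(-3 + R**2) = -15 + 5*R**2)
((-25 + a)/(-39) - 73/(-20))*(-154 + P(-7)) = ((-25 + 28)/(-39) - 73/(-20))*(-154 + (-15 + 5*(-7)**2)) = (3*(-1/39) - 73*(-1/20))*(-154 + (-15 + 5*49)) = (-1/13 + 73/20)*(-154 + (-15 + 245)) = 929*(-154 + 230)/260 = (929/260)*76 = 17651/65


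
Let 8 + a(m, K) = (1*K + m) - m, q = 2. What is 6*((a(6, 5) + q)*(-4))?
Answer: 24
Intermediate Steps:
a(m, K) = -8 + K (a(m, K) = -8 + ((1*K + m) - m) = -8 + ((K + m) - m) = -8 + K)
6*((a(6, 5) + q)*(-4)) = 6*(((-8 + 5) + 2)*(-4)) = 6*((-3 + 2)*(-4)) = 6*(-1*(-4)) = 6*4 = 24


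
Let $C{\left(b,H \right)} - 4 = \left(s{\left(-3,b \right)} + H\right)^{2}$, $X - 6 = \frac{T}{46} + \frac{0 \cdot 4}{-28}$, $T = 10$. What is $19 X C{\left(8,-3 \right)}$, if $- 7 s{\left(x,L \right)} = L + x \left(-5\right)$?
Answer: $\frac{5792644}{1127} \approx 5139.9$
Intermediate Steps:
$s{\left(x,L \right)} = - \frac{L}{7} + \frac{5 x}{7}$ ($s{\left(x,L \right)} = - \frac{L + x \left(-5\right)}{7} = - \frac{L - 5 x}{7} = - \frac{L}{7} + \frac{5 x}{7}$)
$X = \frac{143}{23}$ ($X = 6 + \left(\frac{10}{46} + \frac{0 \cdot 4}{-28}\right) = 6 + \left(10 \cdot \frac{1}{46} + 0 \left(- \frac{1}{28}\right)\right) = 6 + \left(\frac{5}{23} + 0\right) = 6 + \frac{5}{23} = \frac{143}{23} \approx 6.2174$)
$C{\left(b,H \right)} = 4 + \left(- \frac{15}{7} + H - \frac{b}{7}\right)^{2}$ ($C{\left(b,H \right)} = 4 + \left(\left(- \frac{b}{7} + \frac{5}{7} \left(-3\right)\right) + H\right)^{2} = 4 + \left(\left(- \frac{b}{7} - \frac{15}{7}\right) + H\right)^{2} = 4 + \left(\left(- \frac{15}{7} - \frac{b}{7}\right) + H\right)^{2} = 4 + \left(- \frac{15}{7} + H - \frac{b}{7}\right)^{2}$)
$19 X C{\left(8,-3 \right)} = 19 \cdot \frac{143}{23} \left(4 + \frac{\left(15 + 8 - -21\right)^{2}}{49}\right) = \frac{2717 \left(4 + \frac{\left(15 + 8 + 21\right)^{2}}{49}\right)}{23} = \frac{2717 \left(4 + \frac{44^{2}}{49}\right)}{23} = \frac{2717 \left(4 + \frac{1}{49} \cdot 1936\right)}{23} = \frac{2717 \left(4 + \frac{1936}{49}\right)}{23} = \frac{2717}{23} \cdot \frac{2132}{49} = \frac{5792644}{1127}$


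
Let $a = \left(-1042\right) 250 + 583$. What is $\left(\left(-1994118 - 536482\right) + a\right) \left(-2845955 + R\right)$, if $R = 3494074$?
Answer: $-1808587087523$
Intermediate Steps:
$a = -259917$ ($a = -260500 + 583 = -259917$)
$\left(\left(-1994118 - 536482\right) + a\right) \left(-2845955 + R\right) = \left(\left(-1994118 - 536482\right) - 259917\right) \left(-2845955 + 3494074\right) = \left(-2530600 - 259917\right) 648119 = \left(-2790517\right) 648119 = -1808587087523$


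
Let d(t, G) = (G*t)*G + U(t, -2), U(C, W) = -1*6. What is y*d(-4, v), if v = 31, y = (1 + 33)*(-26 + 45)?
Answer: -2487100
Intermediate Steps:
y = 646 (y = 34*19 = 646)
U(C, W) = -6
d(t, G) = -6 + t*G² (d(t, G) = (G*t)*G - 6 = t*G² - 6 = -6 + t*G²)
y*d(-4, v) = 646*(-6 - 4*31²) = 646*(-6 - 4*961) = 646*(-6 - 3844) = 646*(-3850) = -2487100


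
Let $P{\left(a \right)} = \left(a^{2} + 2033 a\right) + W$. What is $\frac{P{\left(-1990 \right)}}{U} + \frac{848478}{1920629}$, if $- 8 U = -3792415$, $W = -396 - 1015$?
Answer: $\frac{1881314845978}{7283822229035} \approx 0.25829$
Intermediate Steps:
$W = -1411$
$U = \frac{3792415}{8}$ ($U = \left(- \frac{1}{8}\right) \left(-3792415\right) = \frac{3792415}{8} \approx 4.7405 \cdot 10^{5}$)
$P{\left(a \right)} = -1411 + a^{2} + 2033 a$ ($P{\left(a \right)} = \left(a^{2} + 2033 a\right) - 1411 = -1411 + a^{2} + 2033 a$)
$\frac{P{\left(-1990 \right)}}{U} + \frac{848478}{1920629} = \frac{-1411 + \left(-1990\right)^{2} + 2033 \left(-1990\right)}{\frac{3792415}{8}} + \frac{848478}{1920629} = \left(-1411 + 3960100 - 4045670\right) \frac{8}{3792415} + 848478 \cdot \frac{1}{1920629} = \left(-86981\right) \frac{8}{3792415} + \frac{848478}{1920629} = - \frac{695848}{3792415} + \frac{848478}{1920629} = \frac{1881314845978}{7283822229035}$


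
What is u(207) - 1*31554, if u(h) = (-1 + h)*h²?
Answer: 8795340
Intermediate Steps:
u(h) = h²*(-1 + h)
u(207) - 1*31554 = 207²*(-1 + 207) - 1*31554 = 42849*206 - 31554 = 8826894 - 31554 = 8795340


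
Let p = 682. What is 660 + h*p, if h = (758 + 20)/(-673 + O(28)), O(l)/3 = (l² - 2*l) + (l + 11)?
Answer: 36479/37 ≈ 985.92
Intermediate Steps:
O(l) = 33 - 3*l + 3*l² (O(l) = 3*((l² - 2*l) + (l + 11)) = 3*((l² - 2*l) + (11 + l)) = 3*(11 + l² - l) = 33 - 3*l + 3*l²)
h = 389/814 (h = (758 + 20)/(-673 + (33 - 3*28 + 3*28²)) = 778/(-673 + (33 - 84 + 3*784)) = 778/(-673 + (33 - 84 + 2352)) = 778/(-673 + 2301) = 778/1628 = 778*(1/1628) = 389/814 ≈ 0.47789)
660 + h*p = 660 + (389/814)*682 = 660 + 12059/37 = 36479/37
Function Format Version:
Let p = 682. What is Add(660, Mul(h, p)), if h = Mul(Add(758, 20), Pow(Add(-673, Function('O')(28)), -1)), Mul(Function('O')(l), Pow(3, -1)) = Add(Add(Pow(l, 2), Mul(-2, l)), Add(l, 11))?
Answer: Rational(36479, 37) ≈ 985.92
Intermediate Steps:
Function('O')(l) = Add(33, Mul(-3, l), Mul(3, Pow(l, 2))) (Function('O')(l) = Mul(3, Add(Add(Pow(l, 2), Mul(-2, l)), Add(l, 11))) = Mul(3, Add(Add(Pow(l, 2), Mul(-2, l)), Add(11, l))) = Mul(3, Add(11, Pow(l, 2), Mul(-1, l))) = Add(33, Mul(-3, l), Mul(3, Pow(l, 2))))
h = Rational(389, 814) (h = Mul(Add(758, 20), Pow(Add(-673, Add(33, Mul(-3, 28), Mul(3, Pow(28, 2)))), -1)) = Mul(778, Pow(Add(-673, Add(33, -84, Mul(3, 784))), -1)) = Mul(778, Pow(Add(-673, Add(33, -84, 2352)), -1)) = Mul(778, Pow(Add(-673, 2301), -1)) = Mul(778, Pow(1628, -1)) = Mul(778, Rational(1, 1628)) = Rational(389, 814) ≈ 0.47789)
Add(660, Mul(h, p)) = Add(660, Mul(Rational(389, 814), 682)) = Add(660, Rational(12059, 37)) = Rational(36479, 37)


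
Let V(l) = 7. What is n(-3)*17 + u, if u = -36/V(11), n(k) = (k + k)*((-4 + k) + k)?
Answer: 7104/7 ≈ 1014.9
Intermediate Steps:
n(k) = 2*k*(-4 + 2*k) (n(k) = (2*k)*(-4 + 2*k) = 2*k*(-4 + 2*k))
u = -36/7 ≈ -5.1429
n(-3)*17 + u = (4*(-3)*(-2 - 3))*17 - 36/7 = (4*(-3)*(-5))*17 - 36/7 = 60*17 - 36/7 = 1020 - 36/7 = 7104/7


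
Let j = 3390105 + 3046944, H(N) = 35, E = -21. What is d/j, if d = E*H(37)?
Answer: -245/2145683 ≈ -0.00011418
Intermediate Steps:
j = 6437049
d = -735 (d = -21*35 = -735)
d/j = -735/6437049 = -735*1/6437049 = -245/2145683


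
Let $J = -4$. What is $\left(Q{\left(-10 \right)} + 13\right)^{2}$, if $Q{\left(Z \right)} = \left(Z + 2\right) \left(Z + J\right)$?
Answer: $15625$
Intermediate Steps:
$Q{\left(Z \right)} = \left(-4 + Z\right) \left(2 + Z\right)$ ($Q{\left(Z \right)} = \left(Z + 2\right) \left(Z - 4\right) = \left(2 + Z\right) \left(-4 + Z\right) = \left(-4 + Z\right) \left(2 + Z\right)$)
$\left(Q{\left(-10 \right)} + 13\right)^{2} = \left(\left(-8 + \left(-10\right)^{2} - -20\right) + 13\right)^{2} = \left(\left(-8 + 100 + 20\right) + 13\right)^{2} = \left(112 + 13\right)^{2} = 125^{2} = 15625$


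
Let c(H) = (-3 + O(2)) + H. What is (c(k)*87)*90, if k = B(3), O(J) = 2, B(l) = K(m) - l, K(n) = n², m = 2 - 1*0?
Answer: 0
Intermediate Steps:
m = 2 (m = 2 + 0 = 2)
B(l) = 4 - l (B(l) = 2² - l = 4 - l)
k = 1 (k = 4 - 1*3 = 4 - 3 = 1)
c(H) = -1 + H (c(H) = (-3 + 2) + H = -1 + H)
(c(k)*87)*90 = ((-1 + 1)*87)*90 = (0*87)*90 = 0*90 = 0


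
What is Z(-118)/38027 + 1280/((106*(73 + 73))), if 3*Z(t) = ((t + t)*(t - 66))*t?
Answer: -19788373888/441379389 ≈ -44.833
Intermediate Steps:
Z(t) = 2*t²*(-66 + t)/3 (Z(t) = (((t + t)*(t - 66))*t)/3 = (((2*t)*(-66 + t))*t)/3 = ((2*t*(-66 + t))*t)/3 = (2*t²*(-66 + t))/3 = 2*t²*(-66 + t)/3)
Z(-118)/38027 + 1280/((106*(73 + 73))) = ((⅔)*(-118)²*(-66 - 118))/38027 + 1280/((106*(73 + 73))) = ((⅔)*13924*(-184))*(1/38027) + 1280/((106*146)) = -5124032/3*1/38027 + 1280/15476 = -5124032/114081 + 1280*(1/15476) = -5124032/114081 + 320/3869 = -19788373888/441379389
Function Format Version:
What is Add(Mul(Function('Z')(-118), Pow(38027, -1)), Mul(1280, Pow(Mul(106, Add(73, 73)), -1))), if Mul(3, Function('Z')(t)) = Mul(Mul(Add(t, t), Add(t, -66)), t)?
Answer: Rational(-19788373888, 441379389) ≈ -44.833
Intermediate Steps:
Function('Z')(t) = Mul(Rational(2, 3), Pow(t, 2), Add(-66, t)) (Function('Z')(t) = Mul(Rational(1, 3), Mul(Mul(Add(t, t), Add(t, -66)), t)) = Mul(Rational(1, 3), Mul(Mul(Mul(2, t), Add(-66, t)), t)) = Mul(Rational(1, 3), Mul(Mul(2, t, Add(-66, t)), t)) = Mul(Rational(1, 3), Mul(2, Pow(t, 2), Add(-66, t))) = Mul(Rational(2, 3), Pow(t, 2), Add(-66, t)))
Add(Mul(Function('Z')(-118), Pow(38027, -1)), Mul(1280, Pow(Mul(106, Add(73, 73)), -1))) = Add(Mul(Mul(Rational(2, 3), Pow(-118, 2), Add(-66, -118)), Pow(38027, -1)), Mul(1280, Pow(Mul(106, Add(73, 73)), -1))) = Add(Mul(Mul(Rational(2, 3), 13924, -184), Rational(1, 38027)), Mul(1280, Pow(Mul(106, 146), -1))) = Add(Mul(Rational(-5124032, 3), Rational(1, 38027)), Mul(1280, Pow(15476, -1))) = Add(Rational(-5124032, 114081), Mul(1280, Rational(1, 15476))) = Add(Rational(-5124032, 114081), Rational(320, 3869)) = Rational(-19788373888, 441379389)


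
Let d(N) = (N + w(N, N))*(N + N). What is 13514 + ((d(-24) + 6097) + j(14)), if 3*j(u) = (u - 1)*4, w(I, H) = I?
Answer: 65797/3 ≈ 21932.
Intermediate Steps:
j(u) = -4/3 + 4*u/3 (j(u) = ((u - 1)*4)/3 = ((-1 + u)*4)/3 = (-4 + 4*u)/3 = -4/3 + 4*u/3)
d(N) = 4*N² (d(N) = (N + N)*(N + N) = (2*N)*(2*N) = 4*N²)
13514 + ((d(-24) + 6097) + j(14)) = 13514 + ((4*(-24)² + 6097) + (-4/3 + (4/3)*14)) = 13514 + ((4*576 + 6097) + (-4/3 + 56/3)) = 13514 + ((2304 + 6097) + 52/3) = 13514 + (8401 + 52/3) = 13514 + 25255/3 = 65797/3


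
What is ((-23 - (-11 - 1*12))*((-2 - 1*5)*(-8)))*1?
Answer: 0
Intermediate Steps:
((-23 - (-11 - 1*12))*((-2 - 1*5)*(-8)))*1 = ((-23 - (-11 - 12))*((-2 - 5)*(-8)))*1 = ((-23 - 1*(-23))*(-7*(-8)))*1 = ((-23 + 23)*56)*1 = (0*56)*1 = 0*1 = 0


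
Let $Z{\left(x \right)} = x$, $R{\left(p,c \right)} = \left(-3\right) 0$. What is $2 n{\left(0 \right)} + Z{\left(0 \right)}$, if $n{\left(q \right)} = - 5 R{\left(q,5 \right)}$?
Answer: $0$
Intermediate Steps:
$R{\left(p,c \right)} = 0$
$n{\left(q \right)} = 0$ ($n{\left(q \right)} = \left(-5\right) 0 = 0$)
$2 n{\left(0 \right)} + Z{\left(0 \right)} = 2 \cdot 0 + 0 = 0 + 0 = 0$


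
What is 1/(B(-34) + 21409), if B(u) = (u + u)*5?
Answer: 1/21069 ≈ 4.7463e-5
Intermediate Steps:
B(u) = 10*u (B(u) = (2*u)*5 = 10*u)
1/(B(-34) + 21409) = 1/(10*(-34) + 21409) = 1/(-340 + 21409) = 1/21069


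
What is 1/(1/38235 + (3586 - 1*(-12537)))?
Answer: 38235/616462906 ≈ 6.2023e-5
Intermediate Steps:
1/(1/38235 + (3586 - 1*(-12537))) = 1/(1/38235 + (3586 + 12537)) = 1/(1/38235 + 16123) = 1/(616462906/38235) = 38235/616462906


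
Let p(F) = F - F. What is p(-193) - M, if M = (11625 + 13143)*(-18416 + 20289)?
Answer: -46390464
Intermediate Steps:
p(F) = 0
M = 46390464 (M = 24768*1873 = 46390464)
p(-193) - M = 0 - 1*46390464 = 0 - 46390464 = -46390464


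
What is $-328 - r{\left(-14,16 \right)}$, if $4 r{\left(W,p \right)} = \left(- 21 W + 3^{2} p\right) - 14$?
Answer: $-434$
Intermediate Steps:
$r{\left(W,p \right)} = - \frac{7}{2} - \frac{21 W}{4} + \frac{9 p}{4}$ ($r{\left(W,p \right)} = \frac{\left(- 21 W + 3^{2} p\right) - 14}{4} = \frac{\left(- 21 W + 9 p\right) - 14}{4} = \frac{-14 - 21 W + 9 p}{4} = - \frac{7}{2} - \frac{21 W}{4} + \frac{9 p}{4}$)
$-328 - r{\left(-14,16 \right)} = -328 - \left(- \frac{7}{2} - - \frac{147}{2} + \frac{9}{4} \cdot 16\right) = -328 - \left(- \frac{7}{2} + \frac{147}{2} + 36\right) = -328 - 106 = -434$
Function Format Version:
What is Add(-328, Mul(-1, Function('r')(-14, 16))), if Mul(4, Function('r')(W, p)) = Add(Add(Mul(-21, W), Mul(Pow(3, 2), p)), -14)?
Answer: -434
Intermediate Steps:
Function('r')(W, p) = Add(Rational(-7, 2), Mul(Rational(-21, 4), W), Mul(Rational(9, 4), p)) (Function('r')(W, p) = Mul(Rational(1, 4), Add(Add(Mul(-21, W), Mul(Pow(3, 2), p)), -14)) = Mul(Rational(1, 4), Add(Add(Mul(-21, W), Mul(9, p)), -14)) = Mul(Rational(1, 4), Add(-14, Mul(-21, W), Mul(9, p))) = Add(Rational(-7, 2), Mul(Rational(-21, 4), W), Mul(Rational(9, 4), p)))
Add(-328, Mul(-1, Function('r')(-14, 16))) = Add(-328, Mul(-1, Add(Rational(-7, 2), Mul(Rational(-21, 4), -14), Mul(Rational(9, 4), 16)))) = Add(-328, Mul(-1, Add(Rational(-7, 2), Rational(147, 2), 36))) = Add(-328, Mul(-1, 106)) = Add(-328, -106) = -434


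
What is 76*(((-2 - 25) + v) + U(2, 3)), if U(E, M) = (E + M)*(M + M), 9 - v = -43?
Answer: 4180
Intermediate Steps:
v = 52 (v = 9 - 1*(-43) = 9 + 43 = 52)
U(E, M) = 2*M*(E + M) (U(E, M) = (E + M)*(2*M) = 2*M*(E + M))
76*(((-2 - 25) + v) + U(2, 3)) = 76*(((-2 - 25) + 52) + 2*3*(2 + 3)) = 76*((-27 + 52) + 2*3*5) = 76*(25 + 30) = 76*55 = 4180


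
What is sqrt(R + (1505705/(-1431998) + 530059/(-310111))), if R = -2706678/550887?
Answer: I*sqrt(51029996620027402053175268242530362)/81545659986062362 ≈ 2.7702*I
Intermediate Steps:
R = -902226/183629 (R = -2706678*1/550887 = -902226/183629 ≈ -4.9133)
sqrt(R + (1505705/(-1431998) + 530059/(-310111))) = sqrt(-902226/183629 + (1505705/(-1431998) + 530059/(-310111))) = sqrt(-902226/183629 + (1505705*(-1/1431998) + 530059*(-1/310111))) = sqrt(-902226/183629 + (-1505705/1431998 - 530059/310111)) = sqrt(-902226/183629 - 1225979111137/444078331778) = sqrt(-625784335165714001/81545659986062362) = I*sqrt(51029996620027402053175268242530362)/81545659986062362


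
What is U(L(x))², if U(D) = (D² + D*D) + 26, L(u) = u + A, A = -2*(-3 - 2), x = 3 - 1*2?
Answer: 71824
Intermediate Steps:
x = 1 (x = 3 - 2 = 1)
A = 10 (A = -2*(-5) = 10)
L(u) = 10 + u (L(u) = u + 10 = 10 + u)
U(D) = 26 + 2*D² (U(D) = (D² + D²) + 26 = 2*D² + 26 = 26 + 2*D²)
U(L(x))² = (26 + 2*(10 + 1)²)² = (26 + 2*11²)² = (26 + 2*121)² = (26 + 242)² = 268² = 71824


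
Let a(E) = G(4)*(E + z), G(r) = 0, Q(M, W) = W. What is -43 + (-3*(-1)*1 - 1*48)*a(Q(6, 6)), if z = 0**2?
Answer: -43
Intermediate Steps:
z = 0
a(E) = 0 (a(E) = 0*(E + 0) = 0*E = 0)
-43 + (-3*(-1)*1 - 1*48)*a(Q(6, 6)) = -43 + (-3*(-1)*1 - 1*48)*0 = -43 + (3*1 - 48)*0 = -43 + (3 - 48)*0 = -43 - 45*0 = -43 + 0 = -43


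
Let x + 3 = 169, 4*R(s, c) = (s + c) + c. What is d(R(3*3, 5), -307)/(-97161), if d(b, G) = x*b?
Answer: -1577/194322 ≈ -0.0081154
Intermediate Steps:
R(s, c) = c/2 + s/4 (R(s, c) = ((s + c) + c)/4 = ((c + s) + c)/4 = (s + 2*c)/4 = c/2 + s/4)
x = 166 (x = -3 + 169 = 166)
d(b, G) = 166*b
d(R(3*3, 5), -307)/(-97161) = (166*((1/2)*5 + (3*3)/4))/(-97161) = (166*(5/2 + (1/4)*9))*(-1/97161) = (166*(5/2 + 9/4))*(-1/97161) = (166*(19/4))*(-1/97161) = (1577/2)*(-1/97161) = -1577/194322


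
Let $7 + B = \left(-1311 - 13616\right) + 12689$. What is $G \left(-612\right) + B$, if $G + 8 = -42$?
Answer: $28355$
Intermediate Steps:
$G = -50$ ($G = -8 - 42 = -50$)
$B = -2245$ ($B = -7 + \left(\left(-1311 - 13616\right) + 12689\right) = -7 + \left(-14927 + 12689\right) = -7 - 2238 = -2245$)
$G \left(-612\right) + B = \left(-50\right) \left(-612\right) - 2245 = 30600 - 2245 = 28355$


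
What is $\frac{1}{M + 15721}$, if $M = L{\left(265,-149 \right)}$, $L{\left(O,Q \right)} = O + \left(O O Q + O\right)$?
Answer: $- \frac{1}{10447274} \approx -9.5719 \cdot 10^{-8}$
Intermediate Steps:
$L{\left(O,Q \right)} = 2 O + Q O^{2}$ ($L{\left(O,Q \right)} = O + \left(O^{2} Q + O\right) = O + \left(Q O^{2} + O\right) = O + \left(O + Q O^{2}\right) = 2 O + Q O^{2}$)
$M = -10462995$ ($M = 265 \left(2 + 265 \left(-149\right)\right) = 265 \left(2 - 39485\right) = 265 \left(-39483\right) = -10462995$)
$\frac{1}{M + 15721} = \frac{1}{-10462995 + 15721} = \frac{1}{-10447274} = - \frac{1}{10447274}$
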